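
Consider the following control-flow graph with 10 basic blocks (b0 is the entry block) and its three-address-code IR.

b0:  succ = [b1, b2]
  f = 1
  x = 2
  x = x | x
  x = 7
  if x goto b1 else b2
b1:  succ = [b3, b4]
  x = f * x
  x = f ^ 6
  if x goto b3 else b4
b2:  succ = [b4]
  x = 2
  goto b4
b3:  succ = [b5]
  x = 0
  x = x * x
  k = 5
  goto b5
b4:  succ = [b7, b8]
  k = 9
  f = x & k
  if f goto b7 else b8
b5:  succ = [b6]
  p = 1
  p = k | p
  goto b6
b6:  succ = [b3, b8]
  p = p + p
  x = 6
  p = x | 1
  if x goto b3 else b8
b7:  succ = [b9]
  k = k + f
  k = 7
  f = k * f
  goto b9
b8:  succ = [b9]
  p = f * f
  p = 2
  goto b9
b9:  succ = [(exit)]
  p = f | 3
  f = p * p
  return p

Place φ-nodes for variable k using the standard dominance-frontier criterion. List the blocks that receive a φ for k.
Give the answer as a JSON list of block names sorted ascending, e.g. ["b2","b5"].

idom tree: b1←b0 b2←b0 b3←b1 b4←b0 b5←b3 b6←b5 b7←b4 b8←b0 b9←b0
Dom at joins:
  b3: preds {b1,b6}: {b0,b1} ∩ {b0,b1,b3,b5,b6} = {b0,b1}; idom=b1
  b4: preds {b1,b2}: {b0,b1} ∩ {b0,b2} = {b0}; idom=b0
  b8: preds {b4,b6}: {b0,b4} ∩ {b0,b1,b3,b5,b6} = {b0}; idom=b0
  b9: preds {b7,b8}: {b0,b4,b7} ∩ {b0,b8} = {b0}; idom=b0

DF derivation:
  join b3 pred b1: · stop@b1
  join b3 pred b6: b6→b5→b3 stop@b1
  join b4 pred b1: b1 stop@b0
  join b4 pred b2: b2 stop@b0
  join b8 pred b4: b4 stop@b0
  join b8 pred b6: b6→b5→b3→b1 stop@b0
  join b9 pred b7: b7→b4 stop@b0
  join b9 pred b8: b8 stop@b0
  DF(b0)=∅
  DF(b1)={b4,b8}
  DF(b2)={b4}
  DF(b3)={b3,b8}
  DF(b4)={b8,b9}
  DF(b5)={b3,b8}
  DF(b6)={b3,b8}
  DF(b7)={b9}
  DF(b8)={b9}
  DF(b9)=∅

φ for k: defs {b3,b4,b7}
  DF⁺ = {b3,b8,b9}

Answer: ["b3", "b8", "b9"]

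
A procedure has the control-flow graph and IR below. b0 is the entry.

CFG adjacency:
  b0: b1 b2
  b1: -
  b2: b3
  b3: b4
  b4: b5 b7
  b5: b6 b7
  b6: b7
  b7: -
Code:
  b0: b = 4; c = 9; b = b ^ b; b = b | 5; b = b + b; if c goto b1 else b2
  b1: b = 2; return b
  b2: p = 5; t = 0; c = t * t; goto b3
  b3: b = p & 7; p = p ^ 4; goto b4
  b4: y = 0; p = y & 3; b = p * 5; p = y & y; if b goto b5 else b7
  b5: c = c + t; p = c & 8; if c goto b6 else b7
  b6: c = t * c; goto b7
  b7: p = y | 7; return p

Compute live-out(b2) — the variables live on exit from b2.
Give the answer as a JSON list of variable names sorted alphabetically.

Block summaries:
  b0: {b,c} / ∅
  b1: {b} / ∅
  b2: {c,p,t} / ∅
  b3: {b,p} / {p}
  b4: {b,p,y} / ∅
  b5: {c,p} / {c,t}
  b6: {c} / {c,t}
  b7: {p} / {y}

Live sets:
  b0 li=∅ lo=∅
  b1 li=∅ lo=∅
  b2 li=∅ lo={c,p,t}
  b3 li={c,p,t} lo={c,t}
  b4 li={c,t} lo={c,t,y}
  b5 li={c,t,y} lo={c,t,y}
  b6 li={c,t,y} lo={y}
  b7 li={y} lo=∅

live-out(b2) = ["c", "p", "t"]

Answer: ["c", "p", "t"]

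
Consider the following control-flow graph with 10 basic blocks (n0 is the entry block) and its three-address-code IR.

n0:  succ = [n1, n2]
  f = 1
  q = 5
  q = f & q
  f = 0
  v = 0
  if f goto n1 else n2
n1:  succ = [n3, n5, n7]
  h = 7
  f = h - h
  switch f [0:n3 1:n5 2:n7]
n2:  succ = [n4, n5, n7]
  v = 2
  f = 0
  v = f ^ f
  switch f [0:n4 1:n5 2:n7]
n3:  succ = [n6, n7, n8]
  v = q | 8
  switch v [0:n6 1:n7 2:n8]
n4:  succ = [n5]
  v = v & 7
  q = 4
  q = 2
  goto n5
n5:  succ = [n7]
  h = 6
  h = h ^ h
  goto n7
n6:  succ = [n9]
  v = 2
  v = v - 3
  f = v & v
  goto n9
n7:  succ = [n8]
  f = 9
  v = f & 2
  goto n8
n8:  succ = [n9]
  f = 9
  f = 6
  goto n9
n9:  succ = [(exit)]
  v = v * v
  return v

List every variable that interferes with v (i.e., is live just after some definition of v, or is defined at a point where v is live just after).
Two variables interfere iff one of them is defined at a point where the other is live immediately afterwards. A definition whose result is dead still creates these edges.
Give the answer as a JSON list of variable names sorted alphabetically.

Answer: ["f", "q"]

Analysis:
Block summaries:
  n0 def {f,q,v} use ∅
  n1 def {f,h} use ∅
  n2 def {f,v} use ∅
  n3 def {v} use {q}
  n4 def {q,v} use {v}
  n5 def {h} use ∅
  n6 def {f,v} use ∅
  n7 def {f,v} use ∅
  n8 def {f} use ∅
  n9 def {v} use {v}

Live sets:
  live n0: ∅→{q}
  live n1: {q}→{q}
  live n2: ∅→{v}
  live n3: {q}→{v}
  live n4: {v}→∅
  live n5: ∅→∅
  live n6: ∅→{v}
  live n7: ∅→{v}
  live n8: {v}→{v}
  live n9: {v}→∅

Interference:
  f — {q,v}
  h — {q}
  q — {f,h,v}
  v — {f,q}

N(v) = ["f", "q"]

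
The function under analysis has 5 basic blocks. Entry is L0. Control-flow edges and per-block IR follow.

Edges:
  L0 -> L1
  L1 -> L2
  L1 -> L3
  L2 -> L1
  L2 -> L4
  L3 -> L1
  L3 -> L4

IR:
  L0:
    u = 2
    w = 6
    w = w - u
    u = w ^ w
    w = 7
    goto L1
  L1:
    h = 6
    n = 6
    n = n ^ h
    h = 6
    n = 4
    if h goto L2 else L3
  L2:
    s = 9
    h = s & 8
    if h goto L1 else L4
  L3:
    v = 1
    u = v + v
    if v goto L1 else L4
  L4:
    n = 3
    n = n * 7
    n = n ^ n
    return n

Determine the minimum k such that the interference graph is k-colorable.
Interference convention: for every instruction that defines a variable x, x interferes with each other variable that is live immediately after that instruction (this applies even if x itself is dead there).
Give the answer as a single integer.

Answer: 2

Working:
Block summaries:
  L0: {u,w} / ∅
  L1: {h,n} / ∅
  L2: {h,s} / ∅
  L3: {u,v} / ∅
  L4: {n} / ∅

Live sets:
  L0 li=∅ lo=∅
  L1 li=∅ lo=∅
  L2 li=∅ lo=∅
  L3 li=∅ lo=∅
  L4 li=∅ lo=∅

Conflict graph:
  h: {n}
  n: {h}
  s: ∅
  u: {v,w}
  v: {u}
  w: {u}

Registers:
  {h,n} pairwise interfere (2-clique) ⇒ χ ≥ 2
  assign h→r0 n→r1 s→r0 u→r0 v→r1 w→r1 — no edge inside a register ⇒ χ ≤ 2
  χ = 2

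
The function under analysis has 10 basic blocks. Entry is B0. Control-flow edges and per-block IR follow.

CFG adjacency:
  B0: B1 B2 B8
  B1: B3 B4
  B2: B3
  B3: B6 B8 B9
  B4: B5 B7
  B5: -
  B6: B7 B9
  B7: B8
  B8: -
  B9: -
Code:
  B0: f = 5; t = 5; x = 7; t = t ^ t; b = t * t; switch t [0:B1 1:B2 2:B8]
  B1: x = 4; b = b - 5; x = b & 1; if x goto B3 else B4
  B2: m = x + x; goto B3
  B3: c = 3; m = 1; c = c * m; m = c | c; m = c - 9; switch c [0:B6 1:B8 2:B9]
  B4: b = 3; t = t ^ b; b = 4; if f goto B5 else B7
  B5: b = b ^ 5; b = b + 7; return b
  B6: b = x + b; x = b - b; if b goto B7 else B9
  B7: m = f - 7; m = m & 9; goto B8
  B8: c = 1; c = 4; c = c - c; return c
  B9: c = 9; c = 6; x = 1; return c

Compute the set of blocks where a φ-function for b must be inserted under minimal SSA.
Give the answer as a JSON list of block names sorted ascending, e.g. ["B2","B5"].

Answer: ["B3", "B7", "B8", "B9"]

Working:
idom tree: B1←B0 B2←B0 B3←B0 B4←B1 B5←B4 B6←B3 B7←B0 B8←B0 B9←B3
Dom∩ at merges:
  B3: preds {B1,B2}: {B0,B1} ∩ {B0,B2} = {B0}; idom=B0
  B7: preds {B4,B6}: {B0,B1,B4} ∩ {B0,B3,B6} = {B0}; idom=B0
  B8: preds {B0,B3,B7}: {B0} ∩ {B0,B3} ∩ {B0,B7} = {B0}; idom=B0
  B9: preds {B3,B6}: {B0,B3} ∩ {B0,B3,B6} = {B0,B3}; idom=B3

DF derivation:
  join B3 pred B1: B1 stop@B0
  join B3 pred B2: B2 stop@B0
  join B7 pred B4: B4→B1 stop@B0
  join B7 pred B6: B6→B3 stop@B0
  join B8 pred B0: · stop@B0
  join B8 pred B3: B3 stop@B0
  join B8 pred B7: B7 stop@B0
  join B9 pred B3: · stop@B3
  join B9 pred B6: B6 stop@B3
  B0: DF=∅
  B1: DF={B3,B7}
  B2: DF={B3}
  B3: DF={B7,B8}
  B4: DF={B7}
  B5: DF=∅
  B6: DF={B7,B9}
  B7: DF={B8}
  B8: DF=∅
  B9: DF=∅

φ for b: defs {B0,B1,B4,B5,B6}
  DF⁺ = {B3,B7,B8,B9}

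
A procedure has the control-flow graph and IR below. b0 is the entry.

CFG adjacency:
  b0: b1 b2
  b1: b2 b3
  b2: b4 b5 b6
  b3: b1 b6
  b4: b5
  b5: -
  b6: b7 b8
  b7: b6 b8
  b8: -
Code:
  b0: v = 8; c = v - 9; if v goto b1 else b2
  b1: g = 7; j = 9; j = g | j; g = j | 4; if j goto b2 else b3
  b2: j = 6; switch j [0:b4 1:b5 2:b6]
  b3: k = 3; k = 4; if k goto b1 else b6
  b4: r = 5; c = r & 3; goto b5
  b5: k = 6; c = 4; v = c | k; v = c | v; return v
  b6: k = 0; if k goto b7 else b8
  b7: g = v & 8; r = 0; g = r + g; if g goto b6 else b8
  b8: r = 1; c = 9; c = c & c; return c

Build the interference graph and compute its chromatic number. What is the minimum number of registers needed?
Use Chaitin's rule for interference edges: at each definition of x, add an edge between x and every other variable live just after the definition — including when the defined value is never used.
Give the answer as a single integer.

def/use:
  b0 def {c,v} use ∅
  b1 def {g,j} use ∅
  b2 def {j} use ∅
  b3 def {k} use ∅
  b4 def {c,r} use ∅
  b5 def {c,k,v} use ∅
  b6 def {k} use ∅
  b7 def {g,r} use {v}
  b8 def {c,r} use ∅

Live sets:
  b0: in=∅ out={v}
  b1: in={v} out={v}
  b2: in={v} out={v}
  b3: in={v} out={v}
  b4: in=∅ out=∅
  b5: in=∅ out=∅
  b6: in={v} out={v}
  b7: in={v} out={v}
  b8: in=∅ out=∅

Conflict graph:
  c: {k,v}
  g: {j,r,v}
  j: {g,v}
  k: {c,v}
  r: {g,v}
  v: {c,g,j,k,r}

Registers:
  lower bound: {c,k,v} mutually conflict ⇒ χ ≥ 3
  3-colouring: c0={v}  c1={c,g}  c2={j,k,r}
  χ = 3

Answer: 3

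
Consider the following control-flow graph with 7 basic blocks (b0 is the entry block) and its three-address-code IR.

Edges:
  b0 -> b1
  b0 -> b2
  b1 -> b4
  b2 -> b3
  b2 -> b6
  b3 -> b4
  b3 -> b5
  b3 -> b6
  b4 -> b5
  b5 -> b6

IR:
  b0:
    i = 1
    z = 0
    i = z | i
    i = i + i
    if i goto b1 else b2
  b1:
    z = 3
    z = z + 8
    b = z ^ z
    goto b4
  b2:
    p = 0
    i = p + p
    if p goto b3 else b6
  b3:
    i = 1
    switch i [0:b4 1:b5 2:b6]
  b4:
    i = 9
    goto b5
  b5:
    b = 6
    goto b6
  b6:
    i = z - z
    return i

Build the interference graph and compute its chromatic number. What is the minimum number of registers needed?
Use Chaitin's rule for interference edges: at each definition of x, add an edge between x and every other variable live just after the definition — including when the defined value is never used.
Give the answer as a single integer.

Per-block:
  b0 def {i,z} use ∅
  b1 def {b,z} use ∅
  b2 def {i,p} use ∅
  b3 def {i} use ∅
  b4 def {i} use ∅
  b5 def {b} use ∅
  b6 def {i} use {z}

Liveness:
  live b0: ∅→{z}
  live b1: ∅→{z}
  live b2: {z}→{z}
  live b3: {z}→{z}
  live b4: {z}→{z}
  live b5: {z}→{z}
  live b6: {z}→∅

Interference:
  b↔{z}
  i↔{p,z}
  p↔{i,z}
  z↔{b,i,p}

Colouring:
  clique {i,p,z} ⇒ need ≥ 3
  3-colouring: r0={z}  r1={b,i}  r2={p}
  χ = 3

Answer: 3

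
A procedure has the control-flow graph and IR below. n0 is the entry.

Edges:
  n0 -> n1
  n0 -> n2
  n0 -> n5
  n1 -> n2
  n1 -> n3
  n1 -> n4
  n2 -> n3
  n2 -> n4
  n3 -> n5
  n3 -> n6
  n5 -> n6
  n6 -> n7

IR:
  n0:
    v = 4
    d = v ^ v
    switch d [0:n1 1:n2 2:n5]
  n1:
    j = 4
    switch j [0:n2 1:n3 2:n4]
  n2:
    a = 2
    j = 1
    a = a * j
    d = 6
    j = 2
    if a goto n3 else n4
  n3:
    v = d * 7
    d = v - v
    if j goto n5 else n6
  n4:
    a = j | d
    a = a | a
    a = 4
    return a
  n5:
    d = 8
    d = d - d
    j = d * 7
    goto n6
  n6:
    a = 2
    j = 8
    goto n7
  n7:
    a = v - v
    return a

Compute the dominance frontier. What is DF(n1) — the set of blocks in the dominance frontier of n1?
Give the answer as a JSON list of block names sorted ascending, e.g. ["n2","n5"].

Answer: ["n2", "n3", "n4"]

Analysis:
idom tree: n1←n0 n2←n0 n3←n0 n4←n0 n5←n0 n6←n0 n7←n6
Join-block Dom:
  n2: preds {n0,n1}: {n0} ∩ {n0,n1} = {n0}; idom=n0
  n3: preds {n1,n2}: {n0,n1} ∩ {n0,n2} = {n0}; idom=n0
  n4: preds {n1,n2}: {n0,n1} ∩ {n0,n2} = {n0}; idom=n0
  n5: preds {n0,n3}: {n0} ∩ {n0,n3} = {n0}; idom=n0
  n6: preds {n3,n5}: {n0,n3} ∩ {n0,n5} = {n0}; idom=n0

DF walk-up:
  join n2 pred n0: · stop@n0
  join n2 pred n1: n1 stop@n0
  join n3 pred n1: n1 stop@n0
  join n3 pred n2: n2 stop@n0
  join n4 pred n1: n1 stop@n0
  join n4 pred n2: n2 stop@n0
  join n5 pred n0: · stop@n0
  join n5 pred n3: n3 stop@n0
  join n6 pred n3: n3 stop@n0
  join n6 pred n5: n5 stop@n0
  n0: DF=∅
  n1: DF={n2,n3,n4}
  n2: DF={n3,n4}
  n3: DF={n5,n6}
  n4: DF=∅
  n5: DF={n6}
  n6: DF=∅
  n7: DF=∅

DF(n1) = ["n2", "n3", "n4"]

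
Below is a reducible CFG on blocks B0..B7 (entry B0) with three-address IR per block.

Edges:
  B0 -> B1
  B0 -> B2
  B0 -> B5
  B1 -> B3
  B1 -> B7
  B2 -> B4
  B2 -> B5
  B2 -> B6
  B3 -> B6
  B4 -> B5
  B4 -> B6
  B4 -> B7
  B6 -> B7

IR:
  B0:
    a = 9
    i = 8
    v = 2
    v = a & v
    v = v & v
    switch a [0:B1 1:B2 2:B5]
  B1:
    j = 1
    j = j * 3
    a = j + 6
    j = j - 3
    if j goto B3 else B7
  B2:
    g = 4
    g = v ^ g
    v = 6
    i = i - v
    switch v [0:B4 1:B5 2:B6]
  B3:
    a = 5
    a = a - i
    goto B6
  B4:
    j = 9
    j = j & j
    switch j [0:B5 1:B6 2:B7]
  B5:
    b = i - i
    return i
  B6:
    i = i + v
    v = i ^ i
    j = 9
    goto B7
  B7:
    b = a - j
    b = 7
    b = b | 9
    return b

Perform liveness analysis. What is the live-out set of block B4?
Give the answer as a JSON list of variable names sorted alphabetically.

Answer: ["a", "i", "j", "v"]

Working:
def/use:
  B0: def={a,i,v} ue=∅
  B1: def={a,j} ue=∅
  B2: def={g,i,v} ue={i,v}
  B3: def={a} ue={i}
  B4: def={j} ue=∅
  B5: def={b} ue={i}
  B6: def={i,j,v} ue={i,v}
  B7: def={b} ue={a,j}

Live sets:
  B0 li=∅ lo={a,i,v}
  B1 li={i,v} lo={a,i,j,v}
  B2 li={a,i,v} lo={a,i,v}
  B3 li={i,v} lo={a,i,v}
  B4 li={a,i,v} lo={a,i,j,v}
  B5 li={i} lo=∅
  B6 li={a,i,v} lo={a,j}
  B7 li={a,j} lo=∅

live-out(B4) = ["a", "i", "j", "v"]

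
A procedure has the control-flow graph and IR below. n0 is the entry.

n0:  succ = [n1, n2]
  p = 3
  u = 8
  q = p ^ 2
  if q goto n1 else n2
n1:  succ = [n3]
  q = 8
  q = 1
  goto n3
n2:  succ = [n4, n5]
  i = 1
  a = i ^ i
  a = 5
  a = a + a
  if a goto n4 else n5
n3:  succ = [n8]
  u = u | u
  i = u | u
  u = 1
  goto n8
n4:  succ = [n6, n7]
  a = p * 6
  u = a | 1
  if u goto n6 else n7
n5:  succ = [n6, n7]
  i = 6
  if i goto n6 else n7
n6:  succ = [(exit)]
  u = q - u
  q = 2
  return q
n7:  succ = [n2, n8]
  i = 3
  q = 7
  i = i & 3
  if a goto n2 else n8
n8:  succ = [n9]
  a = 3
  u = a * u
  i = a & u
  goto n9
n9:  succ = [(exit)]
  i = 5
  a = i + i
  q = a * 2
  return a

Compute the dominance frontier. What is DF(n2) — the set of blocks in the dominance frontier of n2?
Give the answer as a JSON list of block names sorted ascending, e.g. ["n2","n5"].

Answer: ["n2", "n8"]

Analysis:
idom tree: n1←n0 n2←n0 n3←n1 n4←n2 n5←n2 n6←n2 n7←n2 n8←n0 n9←n8
Dom at joins:
  n2: preds {n0,n7}: {n0} ∩ {n0,n2,n7} = {n0}; idom=n0
  n6: preds {n4,n5}: {n0,n2,n4} ∩ {n0,n2,n5} = {n0,n2}; idom=n2
  n7: preds {n4,n5}: {n0,n2,n4} ∩ {n0,n2,n5} = {n0,n2}; idom=n2
  n8: preds {n3,n7}: {n0,n1,n3} ∩ {n0,n2,n7} = {n0}; idom=n0

DF derivation:
  join n2 pred n0: · stop@n0
  join n2 pred n7: n7→n2 stop@n0
  join n6 pred n4: n4 stop@n2
  join n6 pred n5: n5 stop@n2
  join n7 pred n4: n4 stop@n2
  join n7 pred n5: n5 stop@n2
  join n8 pred n3: n3→n1 stop@n0
  join n8 pred n7: n7→n2 stop@n0
  DF(n0)=∅
  DF(n1)={n8}
  DF(n2)={n2,n8}
  DF(n3)={n8}
  DF(n4)={n6,n7}
  DF(n5)={n6,n7}
  DF(n6)=∅
  DF(n7)={n2,n8}
  DF(n8)=∅
  DF(n9)=∅

DF(n2) = ["n2", "n8"]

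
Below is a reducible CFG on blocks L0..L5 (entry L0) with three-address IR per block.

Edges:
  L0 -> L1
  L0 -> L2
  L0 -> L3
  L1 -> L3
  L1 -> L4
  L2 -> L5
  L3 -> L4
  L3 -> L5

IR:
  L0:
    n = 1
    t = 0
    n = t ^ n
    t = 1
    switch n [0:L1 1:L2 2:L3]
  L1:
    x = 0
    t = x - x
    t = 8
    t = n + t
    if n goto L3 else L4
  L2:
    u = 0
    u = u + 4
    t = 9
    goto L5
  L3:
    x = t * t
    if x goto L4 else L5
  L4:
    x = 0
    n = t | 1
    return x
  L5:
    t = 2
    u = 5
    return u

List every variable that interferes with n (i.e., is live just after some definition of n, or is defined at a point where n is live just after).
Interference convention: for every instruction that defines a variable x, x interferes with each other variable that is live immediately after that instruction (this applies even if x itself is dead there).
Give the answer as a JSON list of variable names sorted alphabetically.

def/use:
  L0 def {n,t} use ∅
  L1 def {t,x} use {n}
  L2 def {t,u} use ∅
  L3 def {x} use {t}
  L4 def {n,x} use {t}
  L5 def {t,u} use ∅

Live sets:
  live L0: ∅→{n,t}
  live L1: {n}→{t}
  live L2: ∅→∅
  live L3: {t}→{t}
  live L4: {t}→∅
  live L5: ∅→∅

Interference:
  n — {t,x}
  t — {n,x}
  u — ∅
  x — {n,t}

N(n) = ["t", "x"]

Answer: ["t", "x"]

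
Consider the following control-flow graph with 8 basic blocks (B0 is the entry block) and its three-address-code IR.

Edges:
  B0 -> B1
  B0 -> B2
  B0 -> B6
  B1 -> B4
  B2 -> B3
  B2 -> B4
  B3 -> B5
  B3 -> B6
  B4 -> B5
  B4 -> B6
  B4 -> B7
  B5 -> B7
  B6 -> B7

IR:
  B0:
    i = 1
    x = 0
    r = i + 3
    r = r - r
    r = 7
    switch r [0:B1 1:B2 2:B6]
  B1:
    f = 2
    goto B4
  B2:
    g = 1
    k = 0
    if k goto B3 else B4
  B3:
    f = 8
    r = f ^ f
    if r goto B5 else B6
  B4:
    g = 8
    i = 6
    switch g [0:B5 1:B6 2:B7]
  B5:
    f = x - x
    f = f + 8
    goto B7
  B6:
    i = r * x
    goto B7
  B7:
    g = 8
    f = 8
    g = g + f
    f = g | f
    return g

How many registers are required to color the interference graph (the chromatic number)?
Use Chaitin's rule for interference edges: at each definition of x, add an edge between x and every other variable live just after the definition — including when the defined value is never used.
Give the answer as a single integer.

Answer: 4

Derivation:
Per-block:
  B0: def={i,r,x} ue=∅
  B1: def={f} ue=∅
  B2: def={g,k} ue=∅
  B3: def={f,r} ue=∅
  B4: def={g,i} ue=∅
  B5: def={f} ue={x}
  B6: def={i} ue={r,x}
  B7: def={f,g} ue=∅

Backward fixpoint:
  live B0: ∅→{r,x}
  live B1: {r,x}→{r,x}
  live B2: {r,x}→{r,x}
  live B3: {x}→{r,x}
  live B4: {r,x}→{r,x}
  live B5: {x}→∅
  live B6: {r,x}→∅
  live B7: ∅→∅

Interference:
  f↔{g,r,x}
  g↔{f,i,r,x}
  i↔{g,r,x}
  k↔{r,x}
  r↔{f,g,i,k,x}
  x↔{f,g,i,k,r}

Chromatic number:
  clique {f,g,r,x} ⇒ need ≥ 4
  4-colouring: c0={r}  c1={x}  c2={g,k}  c3={f,i}
  χ = 4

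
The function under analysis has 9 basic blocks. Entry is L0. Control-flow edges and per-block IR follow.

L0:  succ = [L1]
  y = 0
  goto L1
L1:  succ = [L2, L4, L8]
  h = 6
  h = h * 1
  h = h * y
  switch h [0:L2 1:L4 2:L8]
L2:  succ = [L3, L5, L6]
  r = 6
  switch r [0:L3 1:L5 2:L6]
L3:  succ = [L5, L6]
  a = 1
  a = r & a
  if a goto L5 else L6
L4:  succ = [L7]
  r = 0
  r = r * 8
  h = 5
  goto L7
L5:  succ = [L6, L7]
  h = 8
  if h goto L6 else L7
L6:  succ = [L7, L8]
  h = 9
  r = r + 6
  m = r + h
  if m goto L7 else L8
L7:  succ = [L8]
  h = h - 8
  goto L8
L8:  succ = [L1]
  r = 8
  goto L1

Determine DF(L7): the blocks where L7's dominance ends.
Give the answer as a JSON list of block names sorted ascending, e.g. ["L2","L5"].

idom tree: L1←L0 L2←L1 L3←L2 L4←L1 L5←L2 L6←L2 L7←L1 L8←L1
Join-block Dom:
  L1: preds {L0,L8}: {L0} ∩ {L0,L1,L8} = {L0}; idom=L0
  L5: preds {L2,L3}: {L0,L1,L2} ∩ {L0,L1,L2,L3} = {L0,L1,L2}; idom=L2
  L6: preds {L2,L3,L5}: {L0,L1,L2} ∩ {L0,L1,L2,L3} ∩ {L0,L1,L2,L5} = {L0,L1,L2}; idom=L2
  L7: preds {L4,L5,L6}: {L0,L1,L4} ∩ {L0,L1,L2,L5} ∩ {L0,L1,L2,L6} = {L0,L1}; idom=L1
  L8: preds {L1,L6,L7}: {L0,L1} ∩ {L0,L1,L2,L6} ∩ {L0,L1,L7} = {L0,L1}; idom=L1

DF derivation:
  L1←L0: walk · to L0
  L1←L8: walk L8→L1 to L0
  L5←L2: walk · to L2
  L5←L3: walk L3 to L2
  L6←L2: walk · to L2
  L6←L3: walk L3 to L2
  L6←L5: walk L5 to L2
  L7←L4: walk L4 to L1
  L7←L5: walk L5→L2 to L1
  L7←L6: walk L6→L2 to L1
  L8←L1: walk · to L1
  L8←L6: walk L6→L2 to L1
  L8←L7: walk L7 to L1
  DF(L0)=∅
  DF(L1)={L1}
  DF(L2)={L7,L8}
  DF(L3)={L5,L6}
  DF(L4)={L7}
  DF(L5)={L6,L7}
  DF(L6)={L7,L8}
  DF(L7)={L8}
  DF(L8)={L1}

DF(L7) = ["L8"]

Answer: ["L8"]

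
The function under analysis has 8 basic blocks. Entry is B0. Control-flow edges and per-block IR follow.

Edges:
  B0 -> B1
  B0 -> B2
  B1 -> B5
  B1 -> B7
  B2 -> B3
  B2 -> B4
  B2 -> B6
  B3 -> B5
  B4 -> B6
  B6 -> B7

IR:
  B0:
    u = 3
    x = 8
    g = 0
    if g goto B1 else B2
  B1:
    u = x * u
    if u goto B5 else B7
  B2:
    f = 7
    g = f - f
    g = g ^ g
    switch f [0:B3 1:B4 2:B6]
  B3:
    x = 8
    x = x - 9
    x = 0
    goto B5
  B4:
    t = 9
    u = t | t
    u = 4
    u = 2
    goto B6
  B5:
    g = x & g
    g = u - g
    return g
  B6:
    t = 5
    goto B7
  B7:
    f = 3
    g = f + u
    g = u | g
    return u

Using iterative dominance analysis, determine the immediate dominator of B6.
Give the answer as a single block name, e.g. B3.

Answer: B2

Analysis:
idom tree: B1←B0 B2←B0 B3←B2 B4←B2 B5←B0 B6←B2 B7←B0
Dom∩ at merges:
  B5: preds {B1,B3}: {B0,B1} ∩ {B0,B2,B3} = {B0}; idom=B0
  B6: preds {B2,B4}: {B0,B2} ∩ {B0,B2,B4} = {B0,B2}; idom=B2
  B7: preds {B1,B6}: {B0,B1} ∩ {B0,B2,B6} = {B0}; idom=B0

idom(B6) = B2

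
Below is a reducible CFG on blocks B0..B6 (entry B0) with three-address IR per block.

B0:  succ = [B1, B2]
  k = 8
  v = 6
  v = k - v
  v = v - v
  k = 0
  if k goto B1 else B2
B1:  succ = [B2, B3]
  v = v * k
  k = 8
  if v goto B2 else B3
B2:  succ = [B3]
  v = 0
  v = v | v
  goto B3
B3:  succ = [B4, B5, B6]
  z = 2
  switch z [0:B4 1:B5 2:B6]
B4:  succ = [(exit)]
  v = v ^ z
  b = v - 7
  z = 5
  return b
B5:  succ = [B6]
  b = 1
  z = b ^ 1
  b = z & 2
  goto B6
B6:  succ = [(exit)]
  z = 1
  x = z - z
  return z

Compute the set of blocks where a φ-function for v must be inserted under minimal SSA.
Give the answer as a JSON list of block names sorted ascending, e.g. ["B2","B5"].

Answer: ["B2", "B3"]

Working:
idom tree: B1←B0 B2←B0 B3←B0 B4←B3 B5←B3 B6←B3
Join-block Dom:
  B2: preds {B0,B1}: {B0} ∩ {B0,B1} = {B0}; idom=B0
  B3: preds {B1,B2}: {B0,B1} ∩ {B0,B2} = {B0}; idom=B0
  B6: preds {B3,B5}: {B0,B3} ∩ {B0,B3,B5} = {B0,B3}; idom=B3

DF walk-up:
  B2←B0: walk · to B0
  B2←B1: walk B1 to B0
  B3←B1: walk B1 to B0
  B3←B2: walk B2 to B0
  B6←B3: walk · to B3
  B6←B5: walk B5 to B3
  B0 → ∅
  B1 → {B2,B3}
  B2 → {B3}
  B3 → ∅
  B4 → ∅
  B5 → {B6}
  B6 → ∅

φ for v: defs {B0,B1,B2,B4}
  DF⁺ = {B2,B3}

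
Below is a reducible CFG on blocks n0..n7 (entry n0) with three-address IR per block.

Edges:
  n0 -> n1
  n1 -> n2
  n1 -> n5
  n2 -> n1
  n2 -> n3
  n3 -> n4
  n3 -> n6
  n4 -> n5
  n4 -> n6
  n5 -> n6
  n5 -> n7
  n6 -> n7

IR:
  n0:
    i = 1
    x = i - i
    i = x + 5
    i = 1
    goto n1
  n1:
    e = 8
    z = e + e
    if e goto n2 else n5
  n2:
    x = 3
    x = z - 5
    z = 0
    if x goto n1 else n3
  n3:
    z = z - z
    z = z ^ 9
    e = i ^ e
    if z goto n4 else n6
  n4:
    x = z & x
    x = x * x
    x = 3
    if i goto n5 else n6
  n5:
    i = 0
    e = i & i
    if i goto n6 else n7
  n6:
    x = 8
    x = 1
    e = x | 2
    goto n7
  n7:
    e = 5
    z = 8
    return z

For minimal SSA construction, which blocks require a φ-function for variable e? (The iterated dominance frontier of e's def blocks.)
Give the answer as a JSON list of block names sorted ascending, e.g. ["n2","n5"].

idom tree: n1←n0 n2←n1 n3←n2 n4←n3 n5←n1 n6←n1 n7←n1
Join-block Dom:
  n1: preds {n0,n2}: {n0} ∩ {n0,n1,n2} = {n0}; idom=n0
  n5: preds {n1,n4}: {n0,n1} ∩ {n0,n1,n2,n3,n4} = {n0,n1}; idom=n1
  n6: preds {n3,n4,n5}: {n0,n1,n2,n3} ∩ {n0,n1,n2,n3,n4} ∩ {n0,n1,n5} = {n0,n1}; idom=n1
  n7: preds {n5,n6}: {n0,n1,n5} ∩ {n0,n1,n6} = {n0,n1}; idom=n1

Frontier:
  join n1 pred n0: · stop@n0
  join n1 pred n2: n2→n1 stop@n0
  join n5 pred n1: · stop@n1
  join n5 pred n4: n4→n3→n2 stop@n1
  join n6 pred n3: n3→n2 stop@n1
  join n6 pred n4: n4→n3→n2 stop@n1
  join n6 pred n5: n5 stop@n1
  join n7 pred n5: n5 stop@n1
  join n7 pred n6: n6 stop@n1
  n0 → ∅
  n1 → {n1}
  n2 → {n1,n5,n6}
  n3 → {n5,n6}
  n4 → {n5,n6}
  n5 → {n6,n7}
  n6 → {n7}
  n7 → ∅

φ for e: defs {n1,n3,n5,n6,n7}
  DF⁺ = {n1,n5,n6,n7}

Answer: ["n1", "n5", "n6", "n7"]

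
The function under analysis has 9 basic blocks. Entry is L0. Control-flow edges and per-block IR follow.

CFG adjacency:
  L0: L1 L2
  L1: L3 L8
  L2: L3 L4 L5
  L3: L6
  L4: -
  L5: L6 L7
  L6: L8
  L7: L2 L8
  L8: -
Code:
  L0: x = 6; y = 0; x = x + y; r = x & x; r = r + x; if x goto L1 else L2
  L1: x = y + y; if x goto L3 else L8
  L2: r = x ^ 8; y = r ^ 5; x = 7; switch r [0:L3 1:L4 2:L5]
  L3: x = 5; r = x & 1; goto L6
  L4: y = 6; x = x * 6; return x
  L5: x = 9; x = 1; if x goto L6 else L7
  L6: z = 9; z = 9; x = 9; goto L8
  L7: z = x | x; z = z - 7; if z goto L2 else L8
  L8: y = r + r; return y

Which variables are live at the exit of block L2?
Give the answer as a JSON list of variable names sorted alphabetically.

Answer: ["r", "x"]

Working:
Block summaries:
  L0: {r,x,y} / ∅
  L1: {x} / {y}
  L2: {r,x,y} / {x}
  L3: {r,x} / ∅
  L4: {x,y} / {x}
  L5: {x} / ∅
  L6: {x,z} / ∅
  L7: {z} / {x}
  L8: {y} / {r}

Live sets:
  L0: in=∅ out={r,x,y}
  L1: in={r,y} out={r}
  L2: in={x} out={r,x}
  L3: in=∅ out={r}
  L4: in={x} out=∅
  L5: in={r} out={r,x}
  L6: in={r} out={r}
  L7: in={r,x} out={r,x}
  L8: in={r} out=∅

live-out(L2) = ["r", "x"]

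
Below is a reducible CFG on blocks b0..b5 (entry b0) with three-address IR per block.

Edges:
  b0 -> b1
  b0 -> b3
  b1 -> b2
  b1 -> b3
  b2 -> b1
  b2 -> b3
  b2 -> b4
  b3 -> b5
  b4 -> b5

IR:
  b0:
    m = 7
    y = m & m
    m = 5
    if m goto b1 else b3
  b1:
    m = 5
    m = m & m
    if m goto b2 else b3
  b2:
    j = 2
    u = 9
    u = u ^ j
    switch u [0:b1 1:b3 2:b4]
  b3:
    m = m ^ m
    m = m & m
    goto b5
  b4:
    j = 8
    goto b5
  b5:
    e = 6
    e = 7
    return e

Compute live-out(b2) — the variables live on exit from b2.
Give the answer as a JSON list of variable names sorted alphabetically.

Answer: ["m"]

Derivation:
Per-block:
  b0: {m,y} / ∅
  b1: {m} / ∅
  b2: {j,u} / ∅
  b3: {m} / {m}
  b4: {j} / ∅
  b5: {e} / ∅

Backward fixpoint:
  b0 li=∅ lo={m}
  b1 li=∅ lo={m}
  b2 li={m} lo={m}
  b3 li={m} lo=∅
  b4 li=∅ lo=∅
  b5 li=∅ lo=∅

live-out(b2) = ["m"]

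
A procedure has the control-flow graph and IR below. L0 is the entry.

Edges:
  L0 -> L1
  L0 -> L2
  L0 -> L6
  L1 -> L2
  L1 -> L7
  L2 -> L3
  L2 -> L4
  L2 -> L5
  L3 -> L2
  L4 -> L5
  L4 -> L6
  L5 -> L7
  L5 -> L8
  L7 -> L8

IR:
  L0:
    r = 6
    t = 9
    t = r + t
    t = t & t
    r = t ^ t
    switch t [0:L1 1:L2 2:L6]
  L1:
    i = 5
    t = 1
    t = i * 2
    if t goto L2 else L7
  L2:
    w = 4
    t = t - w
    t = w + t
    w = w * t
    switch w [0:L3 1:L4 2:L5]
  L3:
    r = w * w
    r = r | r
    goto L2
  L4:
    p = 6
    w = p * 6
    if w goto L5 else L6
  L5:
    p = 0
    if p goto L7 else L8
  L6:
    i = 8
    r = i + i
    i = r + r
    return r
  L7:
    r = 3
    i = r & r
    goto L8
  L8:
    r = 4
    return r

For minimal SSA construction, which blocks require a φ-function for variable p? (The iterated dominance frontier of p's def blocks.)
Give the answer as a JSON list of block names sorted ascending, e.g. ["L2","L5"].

idom tree: L1←L0 L2←L0 L3←L2 L4←L2 L5←L2 L6←L0 L7←L0 L8←L0
Dom at joins:
  L2: preds {L0,L1,L3}: {L0} ∩ {L0,L1} ∩ {L0,L2,L3} = {L0}; idom=L0
  L5: preds {L2,L4}: {L0,L2} ∩ {L0,L2,L4} = {L0,L2}; idom=L2
  L6: preds {L0,L4}: {L0} ∩ {L0,L2,L4} = {L0}; idom=L0
  L7: preds {L1,L5}: {L0,L1} ∩ {L0,L2,L5} = {L0}; idom=L0
  L8: preds {L5,L7}: {L0,L2,L5} ∩ {L0,L7} = {L0}; idom=L0

Frontier:
  L2←L0: walk · to L0
  L2←L1: walk L1 to L0
  L2←L3: walk L3→L2 to L0
  L5←L2: walk · to L2
  L5←L4: walk L4 to L2
  L6←L0: walk · to L0
  L6←L4: walk L4→L2 to L0
  L7←L1: walk L1 to L0
  L7←L5: walk L5→L2 to L0
  L8←L5: walk L5→L2 to L0
  L8←L7: walk L7 to L0
  L0 → ∅
  L1 → {L2,L7}
  L2 → {L2,L6,L7,L8}
  L3 → {L2}
  L4 → {L5,L6}
  L5 → {L7,L8}
  L6 → ∅
  L7 → {L8}
  L8 → ∅

φ for p: defs {L4,L5}
  DF⁺ = {L5,L6,L7,L8}

Answer: ["L5", "L6", "L7", "L8"]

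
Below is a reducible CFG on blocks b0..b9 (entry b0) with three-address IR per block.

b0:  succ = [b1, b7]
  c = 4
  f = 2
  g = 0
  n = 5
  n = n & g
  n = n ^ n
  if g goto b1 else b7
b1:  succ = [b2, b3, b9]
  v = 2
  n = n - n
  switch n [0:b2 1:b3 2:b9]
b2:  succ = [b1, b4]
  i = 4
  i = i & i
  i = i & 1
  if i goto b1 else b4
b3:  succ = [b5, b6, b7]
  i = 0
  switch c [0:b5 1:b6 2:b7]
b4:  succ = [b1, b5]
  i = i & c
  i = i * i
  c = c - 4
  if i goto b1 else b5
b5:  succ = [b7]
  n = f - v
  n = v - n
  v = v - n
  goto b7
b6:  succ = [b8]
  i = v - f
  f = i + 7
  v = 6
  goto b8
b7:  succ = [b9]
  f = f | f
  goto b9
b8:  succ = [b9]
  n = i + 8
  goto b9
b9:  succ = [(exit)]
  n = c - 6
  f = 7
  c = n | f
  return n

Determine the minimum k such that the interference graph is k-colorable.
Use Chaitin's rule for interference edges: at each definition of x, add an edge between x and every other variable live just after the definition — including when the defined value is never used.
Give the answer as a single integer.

Block summaries:
  b0: def={c,f,g,n} ue=∅
  b1: def={n,v} ue={n}
  b2: def={i} ue=∅
  b3: def={i} ue={c}
  b4: def={c,i} ue={c,i}
  b5: def={n,v} ue={f,v}
  b6: def={f,i,v} ue={f,v}
  b7: def={f} ue={f}
  b8: def={n} ue={i}
  b9: def={c,f,n} ue={c}

Live sets:
  b0 li=∅ lo={c,f,n}
  b1 li={c,f,n} lo={c,f,n,v}
  b2 li={c,f,n,v} lo={c,f,i,n,v}
  b3 li={c,f,v} lo={c,f,v}
  b4 li={c,f,i,n,v} lo={c,f,n,v}
  b5 li={c,f,v} lo={c,f}
  b6 li={c,f,v} lo={c,i}
  b7 li={c,f} lo={c}
  b8 li={c,i} lo={c}
  b9 li={c} lo=∅

Interfere edges:
  c — {f,g,i,n,v}
  f — {c,g,i,n,v}
  g — {c,f,n}
  i — {c,f,n,v}
  n — {c,f,g,i,v}
  v — {c,f,i,n}

Chromatic number:
  lower bound: {c,f,i,n,v} mutually conflict ⇒ χ ≥ 5
  5-colouring: r0={c}  r1={f}  r2={n}  r3={g,i}  r4={v}
  χ = 5

Answer: 5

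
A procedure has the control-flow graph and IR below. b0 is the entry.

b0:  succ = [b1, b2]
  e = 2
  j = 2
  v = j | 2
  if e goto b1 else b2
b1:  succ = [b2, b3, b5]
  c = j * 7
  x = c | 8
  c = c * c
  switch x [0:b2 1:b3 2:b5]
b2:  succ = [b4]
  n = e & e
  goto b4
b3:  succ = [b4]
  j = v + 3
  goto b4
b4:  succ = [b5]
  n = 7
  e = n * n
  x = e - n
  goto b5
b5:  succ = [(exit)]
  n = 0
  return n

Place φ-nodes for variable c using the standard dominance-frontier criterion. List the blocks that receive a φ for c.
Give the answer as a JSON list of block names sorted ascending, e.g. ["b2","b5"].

Answer: ["b2", "b4", "b5"]

Derivation:
idom tree: b1←b0 b2←b0 b3←b1 b4←b0 b5←b0
Join-block Dom:
  b2: preds {b0,b1}: {b0} ∩ {b0,b1} = {b0}; idom=b0
  b4: preds {b2,b3}: {b0,b2} ∩ {b0,b1,b3} = {b0}; idom=b0
  b5: preds {b1,b4}: {b0,b1} ∩ {b0,b4} = {b0}; idom=b0

DF derivation:
  b2←b0: walk · to b0
  b2←b1: walk b1 to b0
  b4←b2: walk b2 to b0
  b4←b3: walk b3→b1 to b0
  b5←b1: walk b1 to b0
  b5←b4: walk b4 to b0
  DF(b0)=∅
  DF(b1)={b2,b4,b5}
  DF(b2)={b4}
  DF(b3)={b4}
  DF(b4)={b5}
  DF(b5)=∅

φ for c: defs {b1}
  DF⁺ = {b2,b4,b5}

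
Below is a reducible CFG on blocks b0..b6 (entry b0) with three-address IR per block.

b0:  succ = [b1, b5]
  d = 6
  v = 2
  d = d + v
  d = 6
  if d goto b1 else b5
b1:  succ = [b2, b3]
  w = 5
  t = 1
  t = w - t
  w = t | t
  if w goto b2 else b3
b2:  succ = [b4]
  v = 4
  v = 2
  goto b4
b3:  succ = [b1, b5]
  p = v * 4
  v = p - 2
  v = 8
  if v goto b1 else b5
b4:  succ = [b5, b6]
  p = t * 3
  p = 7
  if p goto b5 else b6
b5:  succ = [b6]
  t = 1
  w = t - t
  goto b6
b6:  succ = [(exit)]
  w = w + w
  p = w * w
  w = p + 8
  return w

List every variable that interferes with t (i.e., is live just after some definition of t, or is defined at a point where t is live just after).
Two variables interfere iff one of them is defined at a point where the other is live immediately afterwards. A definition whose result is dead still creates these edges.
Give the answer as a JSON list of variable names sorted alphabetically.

Per-block:
  b0: def={d,v} ue=∅
  b1: def={t,w} ue=∅
  b2: def={v} ue=∅
  b3: def={p,v} ue={v}
  b4: def={p} ue={t}
  b5: def={t,w} ue=∅
  b6: def={p,w} ue={w}

Backward fixpoint:
  b0 li=∅ lo={v}
  b1 li={v} lo={t,v,w}
  b2 li={t,w} lo={t,w}
  b3 li={v} lo={v}
  b4 li={t,w} lo={w}
  b5 li=∅ lo={w}
  b6 li={w} lo=∅

Conflict graph:
  d↔{v}
  p↔{w}
  t↔{v,w}
  v↔{d,t,w}
  w↔{p,t,v}

N(t) = ["v", "w"]

Answer: ["v", "w"]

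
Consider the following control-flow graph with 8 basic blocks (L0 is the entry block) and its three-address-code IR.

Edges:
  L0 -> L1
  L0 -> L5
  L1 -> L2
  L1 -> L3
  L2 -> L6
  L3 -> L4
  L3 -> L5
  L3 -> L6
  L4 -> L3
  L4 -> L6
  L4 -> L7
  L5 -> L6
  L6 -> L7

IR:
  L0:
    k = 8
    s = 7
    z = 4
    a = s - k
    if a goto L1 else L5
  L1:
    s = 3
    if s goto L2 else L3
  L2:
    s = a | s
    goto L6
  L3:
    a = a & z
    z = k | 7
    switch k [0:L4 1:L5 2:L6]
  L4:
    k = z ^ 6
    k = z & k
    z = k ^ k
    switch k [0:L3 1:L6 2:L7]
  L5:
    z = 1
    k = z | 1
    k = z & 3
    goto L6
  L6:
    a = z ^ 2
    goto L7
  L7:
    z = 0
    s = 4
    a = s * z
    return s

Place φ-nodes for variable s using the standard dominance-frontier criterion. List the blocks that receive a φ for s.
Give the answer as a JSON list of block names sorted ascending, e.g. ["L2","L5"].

idom tree: L1←L0 L2←L1 L3←L1 L4←L3 L5←L0 L6←L0 L7←L0
Dom∩ at merges:
  L3: preds {L1,L4}: {L0,L1} ∩ {L0,L1,L3,L4} = {L0,L1}; idom=L1
  L5: preds {L0,L3}: {L0} ∩ {L0,L1,L3} = {L0}; idom=L0
  L6: preds {L2,L3,L4,L5}: {L0,L1,L2} ∩ {L0,L1,L3} ∩ {L0,L1,L3,L4} ∩ {L0,L5} = {L0}; idom=L0
  L7: preds {L4,L6}: {L0,L1,L3,L4} ∩ {L0,L6} = {L0}; idom=L0

DF walk-up:
  join L3 pred L1: · stop@L1
  join L3 pred L4: L4→L3 stop@L1
  join L5 pred L0: · stop@L0
  join L5 pred L3: L3→L1 stop@L0
  join L6 pred L2: L2→L1 stop@L0
  join L6 pred L3: L3→L1 stop@L0
  join L6 pred L4: L4→L3→L1 stop@L0
  join L6 pred L5: L5 stop@L0
  join L7 pred L4: L4→L3→L1 stop@L0
  join L7 pred L6: L6 stop@L0
  L0: DF=∅
  L1: DF={L5,L6,L7}
  L2: DF={L6}
  L3: DF={L3,L5,L6,L7}
  L4: DF={L3,L6,L7}
  L5: DF={L6}
  L6: DF={L7}
  L7: DF=∅

φ for s: defs {L0,L1,L2,L7}
  DF⁺ = {L5,L6,L7}

Answer: ["L5", "L6", "L7"]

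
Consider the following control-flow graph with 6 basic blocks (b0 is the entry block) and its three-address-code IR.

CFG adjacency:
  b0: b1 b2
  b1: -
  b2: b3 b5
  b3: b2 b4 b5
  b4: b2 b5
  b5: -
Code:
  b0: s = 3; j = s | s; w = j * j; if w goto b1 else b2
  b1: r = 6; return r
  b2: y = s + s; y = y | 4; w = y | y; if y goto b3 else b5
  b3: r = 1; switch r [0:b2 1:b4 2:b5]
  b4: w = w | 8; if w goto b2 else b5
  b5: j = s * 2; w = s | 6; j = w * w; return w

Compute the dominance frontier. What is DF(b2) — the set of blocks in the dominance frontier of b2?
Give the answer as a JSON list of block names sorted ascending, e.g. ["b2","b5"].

idom tree: b1←b0 b2←b0 b3←b2 b4←b3 b5←b2
Join-block Dom:
  b2: preds {b0,b3,b4}: {b0} ∩ {b0,b2,b3} ∩ {b0,b2,b3,b4} = {b0}; idom=b0
  b5: preds {b2,b3,b4}: {b0,b2} ∩ {b0,b2,b3} ∩ {b0,b2,b3,b4} = {b0,b2}; idom=b2

DF derivation:
  join b2 pred b0: · stop@b0
  join b2 pred b3: b3→b2 stop@b0
  join b2 pred b4: b4→b3→b2 stop@b0
  join b5 pred b2: · stop@b2
  join b5 pred b3: b3 stop@b2
  join b5 pred b4: b4→b3 stop@b2
  DF(b0)=∅
  DF(b1)=∅
  DF(b2)={b2}
  DF(b3)={b2,b5}
  DF(b4)={b2,b5}
  DF(b5)=∅

DF(b2) = ["b2"]

Answer: ["b2"]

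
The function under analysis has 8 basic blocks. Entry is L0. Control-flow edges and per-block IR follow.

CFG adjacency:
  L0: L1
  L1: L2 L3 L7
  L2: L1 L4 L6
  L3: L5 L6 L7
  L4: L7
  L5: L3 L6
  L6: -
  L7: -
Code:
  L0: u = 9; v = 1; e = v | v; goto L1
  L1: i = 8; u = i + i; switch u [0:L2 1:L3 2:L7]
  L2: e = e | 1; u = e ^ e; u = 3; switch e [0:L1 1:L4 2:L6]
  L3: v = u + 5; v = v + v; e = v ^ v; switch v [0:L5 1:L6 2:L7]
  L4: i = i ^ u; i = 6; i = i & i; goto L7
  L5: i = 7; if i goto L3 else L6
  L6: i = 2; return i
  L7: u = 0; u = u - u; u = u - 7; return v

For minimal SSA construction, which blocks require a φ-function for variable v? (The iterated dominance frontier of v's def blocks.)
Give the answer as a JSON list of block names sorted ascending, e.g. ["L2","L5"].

idom tree: L1←L0 L2←L1 L3←L1 L4←L2 L5←L3 L6←L1 L7←L1
Join-block Dom:
  L1: preds {L0,L2}: {L0} ∩ {L0,L1,L2} = {L0}; idom=L0
  L3: preds {L1,L5}: {L0,L1} ∩ {L0,L1,L3,L5} = {L0,L1}; idom=L1
  L6: preds {L2,L3,L5}: {L0,L1,L2} ∩ {L0,L1,L3} ∩ {L0,L1,L3,L5} = {L0,L1}; idom=L1
  L7: preds {L1,L3,L4}: {L0,L1} ∩ {L0,L1,L3} ∩ {L0,L1,L2,L4} = {L0,L1}; idom=L1

DF walk-up:
  join L1 pred L0: · stop@L0
  join L1 pred L2: L2→L1 stop@L0
  join L3 pred L1: · stop@L1
  join L3 pred L5: L5→L3 stop@L1
  join L6 pred L2: L2 stop@L1
  join L6 pred L3: L3 stop@L1
  join L6 pred L5: L5→L3 stop@L1
  join L7 pred L1: · stop@L1
  join L7 pred L3: L3 stop@L1
  join L7 pred L4: L4→L2 stop@L1
  DF(L0)=∅
  DF(L1)={L1}
  DF(L2)={L1,L6,L7}
  DF(L3)={L3,L6,L7}
  DF(L4)={L7}
  DF(L5)={L3,L6}
  DF(L6)=∅
  DF(L7)=∅

φ for v: defs {L0,L3}
  DF⁺ = {L3,L6,L7}

Answer: ["L3", "L6", "L7"]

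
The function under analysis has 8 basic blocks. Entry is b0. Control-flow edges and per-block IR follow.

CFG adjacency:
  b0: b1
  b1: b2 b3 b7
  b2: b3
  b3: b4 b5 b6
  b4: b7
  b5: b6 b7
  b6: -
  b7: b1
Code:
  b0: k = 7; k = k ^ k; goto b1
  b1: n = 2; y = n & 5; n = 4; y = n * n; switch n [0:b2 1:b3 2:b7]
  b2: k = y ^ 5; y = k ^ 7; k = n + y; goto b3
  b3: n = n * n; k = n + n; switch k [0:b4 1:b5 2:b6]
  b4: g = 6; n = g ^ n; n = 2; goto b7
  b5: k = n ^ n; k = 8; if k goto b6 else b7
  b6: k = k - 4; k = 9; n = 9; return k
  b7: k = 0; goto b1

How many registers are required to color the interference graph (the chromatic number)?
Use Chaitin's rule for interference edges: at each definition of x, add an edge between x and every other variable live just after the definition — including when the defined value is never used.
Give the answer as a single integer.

def/use:
  b0: def={k} ue=∅
  b1: def={n,y} ue=∅
  b2: def={k,y} ue={n,y}
  b3: def={k,n} ue={n}
  b4: def={g,n} ue={n}
  b5: def={k} ue={n}
  b6: def={k,n} ue={k}
  b7: def={k} ue=∅

Live sets:
  b0: in=∅ out=∅
  b1: in=∅ out={n,y}
  b2: in={n,y} out={n}
  b3: in={n} out={k,n}
  b4: in={n} out=∅
  b5: in={n} out={k}
  b6: in={k} out=∅
  b7: in=∅ out=∅

Interfere edges:
  g: {n}
  k: {n}
  n: {g,k,y}
  y: {n}

Registers:
  clique {g,n} ⇒ need ≥ 2
  assign g→R1 k→R1 n→R0 y→R1 — no edge inside a register ⇒ χ ≤ 2
  χ = 2

Answer: 2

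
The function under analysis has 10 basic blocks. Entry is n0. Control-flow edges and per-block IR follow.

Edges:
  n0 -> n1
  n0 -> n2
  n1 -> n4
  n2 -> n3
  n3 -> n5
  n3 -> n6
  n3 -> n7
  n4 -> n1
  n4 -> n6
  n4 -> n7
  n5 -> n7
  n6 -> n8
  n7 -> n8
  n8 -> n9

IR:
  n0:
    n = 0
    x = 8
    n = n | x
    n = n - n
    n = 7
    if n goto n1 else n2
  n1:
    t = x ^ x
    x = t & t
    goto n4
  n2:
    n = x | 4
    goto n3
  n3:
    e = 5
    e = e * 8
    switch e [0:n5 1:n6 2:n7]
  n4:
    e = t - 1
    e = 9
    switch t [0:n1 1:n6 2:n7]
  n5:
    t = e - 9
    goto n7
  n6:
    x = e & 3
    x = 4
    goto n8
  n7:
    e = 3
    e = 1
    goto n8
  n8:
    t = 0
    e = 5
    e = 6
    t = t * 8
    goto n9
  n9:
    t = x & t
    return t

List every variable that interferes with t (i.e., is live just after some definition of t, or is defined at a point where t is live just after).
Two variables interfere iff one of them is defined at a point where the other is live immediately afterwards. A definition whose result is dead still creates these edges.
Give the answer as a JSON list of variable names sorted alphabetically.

Answer: ["e", "x"]

Analysis:
Block summaries:
  n0: def={n,x} ue=∅
  n1: def={t,x} ue={x}
  n2: def={n} ue={x}
  n3: def={e} ue=∅
  n4: def={e} ue={t}
  n5: def={t} ue={e}
  n6: def={x} ue={e}
  n7: def={e} ue=∅
  n8: def={e,t} ue=∅
  n9: def={t} ue={t,x}

Backward fixpoint:
  live n0: ∅→{x}
  live n1: {x}→{t,x}
  live n2: {x}→{x}
  live n3: {x}→{e,x}
  live n4: {t,x}→{e,x}
  live n5: {e,x}→{x}
  live n6: {e}→{x}
  live n7: {x}→{x}
  live n8: {x}→{t,x}
  live n9: {t,x}→∅

Interfere edges:
  e: {t,x}
  n: {x}
  t: {e,x}
  x: {e,n,t}

N(t) = ["e", "x"]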